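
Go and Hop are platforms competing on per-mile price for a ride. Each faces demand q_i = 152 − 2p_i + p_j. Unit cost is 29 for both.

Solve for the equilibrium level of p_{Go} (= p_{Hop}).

Go's profit: π = (p_{Go} − 29)(152 − 2p_{Go} + p_{Hop}).
∂π/∂p_{Go} = 210 − 4p_{Go} + p_{Hop} = 0 ⇒ p_{Go} = 52.5 + 0.25p_{Hop}.
By symmetry p_{Hop} = p_{Go}; substituting into the reaction function, 0.75p_{Go} = 52.5 and p_{Go} = 70.

70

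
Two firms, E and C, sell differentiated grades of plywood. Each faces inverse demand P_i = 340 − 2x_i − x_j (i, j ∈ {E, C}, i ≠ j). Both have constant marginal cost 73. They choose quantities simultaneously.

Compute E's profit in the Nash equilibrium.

5703.12

Firm E's profit: π = x_E(340 − 2x_E − x_C) − 73x_E.
∂π/∂x_E = 267 − 4x_E − x_C = 0 ⇒ x_E = 66.75 − 0.25x_C.
The game is symmetric, so in equilibrium x_C = x_E: the reaction function gives 1.25x_E = 66.75, hence x_E = 53.4.
P_E = 340 − 2·53.4 − 53.4 = 179.8.
Profit = (179.8 − 73)·53.4 = 5703.12.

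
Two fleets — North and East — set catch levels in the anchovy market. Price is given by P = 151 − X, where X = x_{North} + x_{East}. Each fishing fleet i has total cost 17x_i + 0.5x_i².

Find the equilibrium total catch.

Fishing fleet North's profit: π = x_{North}(151 − (x_{North} + x_{East})) − 17x_{North} − 0.5x_{North}².
∂π/∂x_{North} = 134 − 3x_{North} − x_{East} = 0, so x_{North} = 134/3 − (1/3)x_{East}.
By symmetry x_{East} = x_{North}; substituting into the reaction function, (4/3)x_{North} = 134/3 and x_{North} = 33.5.
Total catch: 33.5 + 33.5 = 67.

67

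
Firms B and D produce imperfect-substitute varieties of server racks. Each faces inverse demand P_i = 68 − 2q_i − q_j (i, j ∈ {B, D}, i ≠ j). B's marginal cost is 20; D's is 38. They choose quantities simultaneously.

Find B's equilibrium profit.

Firm B's profit: π = q_B(68 − 2q_B − q_D) − 20q_B.
∂π/∂q_B = 48 − 4q_B − q_D = 0 ⇒ q_B = 12 − 0.25q_D.
Similarly q_D = 7.5 − 0.25q_B.
Solving the two reaction functions simultaneously: (1 − (−0.25)(−0.25))q_B = 12 − 0.25·7.5, so 0.9375q_B = 10.125 and q_B = 10.8.
Then q_D = 7.5 − 0.25·10.8 = 4.8.
P_B = 68 − 2·10.8 − 4.8 = 41.6.
Profit = (41.6 − 20)·10.8 = 233.28.

233.28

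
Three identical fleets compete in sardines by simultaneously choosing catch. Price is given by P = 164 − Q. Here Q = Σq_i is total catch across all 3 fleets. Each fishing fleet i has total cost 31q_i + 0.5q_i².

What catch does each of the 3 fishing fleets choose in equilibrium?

A representative fishing fleet's profit is π_i = q_i(164 − Q) − 31q_i − 0.5q_i², with Q = q_i + Σ_{j≠i} q_j.
First-order condition: 133 − 3q_i − Σ_{j≠i} q_j = 0.
In a symmetric equilibrium every fishing fleet chooses the same q, so Σ_{j≠i} q_j = 2q. The condition becomes 133 − 5q = 0, giving q = 133/5 = 26.6.

26.6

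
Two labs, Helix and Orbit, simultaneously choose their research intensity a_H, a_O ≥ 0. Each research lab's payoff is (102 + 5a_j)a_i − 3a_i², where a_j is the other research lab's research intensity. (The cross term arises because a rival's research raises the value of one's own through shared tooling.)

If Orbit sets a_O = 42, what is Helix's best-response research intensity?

Helix's payoff is (102 + 5a_O)a_H − 3a_H².
∂π/∂a_H = 102 + 5a_O − 6a_H = 0, so a_H = 17 + (5/6)a_O.
At a_O = 42: a_H = 17 + (5/6)·42 = 52.

52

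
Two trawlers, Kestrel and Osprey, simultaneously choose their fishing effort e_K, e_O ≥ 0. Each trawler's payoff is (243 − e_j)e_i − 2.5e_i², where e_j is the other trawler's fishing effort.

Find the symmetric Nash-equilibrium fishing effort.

Kestrel's payoff is (243 − e_O)e_K − 2.5e_K².
∂π/∂e_K = 243 − e_O − 5e_K = 0, so e_K = 48.6 − 0.2e_O.
By symmetry e_O = e_K; substituting into the reaction function, 1.2e_K = 48.6 and e_K = 40.5.

40.5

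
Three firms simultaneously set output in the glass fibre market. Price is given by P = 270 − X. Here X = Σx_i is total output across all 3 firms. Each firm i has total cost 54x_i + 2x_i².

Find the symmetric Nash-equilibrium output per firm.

27

A representative firm's profit is π_i = x_i(270 − X) − 54x_i − 2x_i², with X = x_i + Σ_{j≠i} x_j.
First-order condition: 216 − 6x_i − Σ_{j≠i} x_j = 0.
In a symmetric equilibrium every firm chooses the same x, so Σ_{j≠i} x_j = 2x. The condition becomes 216 − 8x = 0, giving x = 216/8 = 27.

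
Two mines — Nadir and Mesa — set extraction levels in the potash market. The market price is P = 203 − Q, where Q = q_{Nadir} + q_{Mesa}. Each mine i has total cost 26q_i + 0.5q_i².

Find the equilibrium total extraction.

Mine Nadir's profit: π = q_{Nadir}(203 − (q_{Nadir} + q_{Mesa})) − 26q_{Nadir} − 0.5q_{Nadir}².
∂π/∂q_{Nadir} = 177 − 3q_{Nadir} − q_{Mesa} = 0, so q_{Nadir} = 59 − (1/3)q_{Mesa}.
The game is symmetric, so in equilibrium q_{Mesa} = q_{Nadir}: the reaction function gives (4/3)q_{Nadir} = 59, hence q_{Nadir} = 44.25.
Total extraction: 44.25 + 44.25 = 88.5.

88.5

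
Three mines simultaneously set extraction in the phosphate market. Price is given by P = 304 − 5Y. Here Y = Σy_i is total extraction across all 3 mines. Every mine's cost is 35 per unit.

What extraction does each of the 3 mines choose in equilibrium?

A representative mine's profit is π_i = y_i(304 − 5Y) − 35y_i, with Y = y_i + Σ_{j≠i} y_j.
First-order condition: 269 − 10y_i − 5Σ_{j≠i} y_j = 0.
With identical mines, set every y_j = y: then 269 − 10y − 10y = 0, i.e. y = 269/20 = 13.45.

13.45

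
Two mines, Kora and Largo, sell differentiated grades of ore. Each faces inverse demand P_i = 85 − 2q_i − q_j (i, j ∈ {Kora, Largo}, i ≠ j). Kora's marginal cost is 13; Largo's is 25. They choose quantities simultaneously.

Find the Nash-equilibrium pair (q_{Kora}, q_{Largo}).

15.2, 11.2

Mine Kora's profit: π = q_{Kora}(85 − 2q_{Kora} − q_{Largo}) − 13q_{Kora}.
∂π/∂q_{Kora} = 72 − 4q_{Kora} − q_{Largo} = 0 ⇒ q_{Kora} = 18 − 0.25q_{Largo}.
Similarly q_{Largo} = 15 − 0.25q_{Kora}.
Solving the two reaction functions simultaneously: (1 − (−0.25)(−0.25))q_{Kora} = 18 − 0.25·15, so 0.9375q_{Kora} = 14.25 and q_{Kora} = 15.2.
Then q_{Largo} = 15 − 0.25·15.2 = 11.2.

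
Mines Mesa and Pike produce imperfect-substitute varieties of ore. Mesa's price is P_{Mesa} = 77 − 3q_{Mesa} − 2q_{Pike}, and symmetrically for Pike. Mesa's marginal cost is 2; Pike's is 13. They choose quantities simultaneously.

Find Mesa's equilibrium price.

32.1875

Mine Mesa's profit: π = q_{Mesa}(77 − 3q_{Mesa} − 2q_{Pike}) − 2q_{Mesa}.
∂π/∂q_{Mesa} = 75 − 6q_{Mesa} − 2q_{Pike} = 0 ⇒ q_{Mesa} = 12.5 − (1/3)q_{Pike}.
Similarly q_{Pike} = 32/3 − (1/3)q_{Mesa}.
Substituting the second reaction function into the first: q_{Mesa} = 12.5 − (1/3)(32/3 − (1/3)q_{Mesa}), which gives (8/9)q_{Mesa} = 161/18 ⇒ q_{Mesa} = 10.0625.
Then q_{Pike} = 32/3 − (1/3)·10.0625 = 7.3125.
P_{Mesa} = 77 − 3·10.0625 − 2·7.3125 = 32.1875.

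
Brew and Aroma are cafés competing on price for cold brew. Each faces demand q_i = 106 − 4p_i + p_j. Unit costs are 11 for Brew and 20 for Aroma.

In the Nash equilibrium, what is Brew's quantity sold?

Brew's profit: π = (p_{Brew} − 11)(106 − 4p_{Brew} + p_{Aroma}).
∂π/∂p_{Brew} = 150 − 8p_{Brew} + p_{Aroma} = 0 ⇒ p_{Brew} = 18.75 + 0.125p_{Aroma}.
Similarly p_{Aroma} = 23.25 + 0.125p_{Brew}.
Substituting the second reaction function into the first: p_{Brew} = 18.75 + 0.125(23.25 + 0.125p_{Brew}), which gives (63/64)p_{Brew} = 693/32 ⇒ p_{Brew} = 22.
Then p_{Aroma} = 23.25 + 0.125·22 = 26.
q_{Brew} = 106 − 4·22 + 26 = 44.

44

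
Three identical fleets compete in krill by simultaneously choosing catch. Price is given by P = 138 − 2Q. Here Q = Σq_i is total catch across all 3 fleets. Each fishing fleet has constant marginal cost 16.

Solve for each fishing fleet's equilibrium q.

15.25

A representative fishing fleet's profit is π_i = q_i(138 − 2Q) − 16q_i, with Q = q_i + Σ_{j≠i} q_j.
First-order condition: 122 − 4q_i − 2Σ_{j≠i} q_j = 0.
With identical fishing fleets, set every q_j = q: then 122 − 4q − 4q = 0, i.e. q = 122/8 = 15.25.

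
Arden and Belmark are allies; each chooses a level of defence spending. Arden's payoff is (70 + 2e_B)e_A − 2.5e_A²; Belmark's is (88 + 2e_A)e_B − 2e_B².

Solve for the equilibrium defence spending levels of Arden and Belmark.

28.5, 36.25

Expanding Arden's payoff: 70e_A + 2e_Be_A − 2.5e_A².
∂π/∂e_A = 70 + 2e_B − 5e_A = 0, so e_A = 14 + 0.4e_B.
Likewise for Belmark: e_B = 22 + 0.5e_A.
Substituting the second reaction function into the first: e_A = 14 + 0.4(22 + 0.5e_A), which gives 0.8e_A = 22.8 ⇒ e_A = 28.5.
Then e_B = 22 + 0.5·28.5 = 36.25.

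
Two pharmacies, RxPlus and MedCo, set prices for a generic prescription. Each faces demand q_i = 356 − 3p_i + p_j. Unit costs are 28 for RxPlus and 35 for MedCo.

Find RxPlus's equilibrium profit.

RxPlus's profit: π = (p_{RxPlus} − 28)(356 − 3p_{RxPlus} + p_{MedCo}).
∂π/∂p_{RxPlus} = 440 − 6p_{RxPlus} + p_{MedCo} = 0 ⇒ p_{RxPlus} = 220/3 + (1/6)p_{MedCo}.
Similarly p_{MedCo} = 461/6 + (1/6)p_{RxPlus}.
Solving the two reaction functions simultaneously: (1 − (1/6)(1/6))p_{RxPlus} = 220/3 + (1/6)·(461/6), so (35/36)p_{RxPlus} = 3101/36 and p_{RxPlus} = 88.6.
Then p_{MedCo} = 461/6 + (1/6)·88.6 = 91.6.
q_{RxPlus} = 356 − 3·88.6 + 91.6 = 181.8.
Profit = (88.6 − 28)·181.8 = 11017.08.

11017.08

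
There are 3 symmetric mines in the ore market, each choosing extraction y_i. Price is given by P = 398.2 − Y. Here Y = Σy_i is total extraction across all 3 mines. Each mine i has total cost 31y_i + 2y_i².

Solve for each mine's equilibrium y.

A representative mine's profit is π_i = y_i(398.2 − Y) − 31y_i − 2y_i², with Y = y_i + Σ_{j≠i} y_j.
First-order condition: 367.2 − 6y_i − Σ_{j≠i} y_j = 0.
In a symmetric equilibrium every mine chooses the same y, so Σ_{j≠i} y_j = 2y. The condition becomes 367.2 − 8y = 0, giving y = 367.2/8 = 45.9.

45.9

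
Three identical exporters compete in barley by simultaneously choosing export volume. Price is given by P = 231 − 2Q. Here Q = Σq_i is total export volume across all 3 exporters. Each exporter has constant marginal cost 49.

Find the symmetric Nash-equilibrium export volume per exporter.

22.75

A representative exporter's profit is π_i = q_i(231 − 2Q) − 49q_i, with Q = q_i + Σ_{j≠i} q_j.
First-order condition: 182 − 4q_i − 2Σ_{j≠i} q_j = 0.
Imposing symmetry (q_j = q for all j) turns Σ_{j≠i} q_j into 2q, so 182 = 8q and q = 22.75.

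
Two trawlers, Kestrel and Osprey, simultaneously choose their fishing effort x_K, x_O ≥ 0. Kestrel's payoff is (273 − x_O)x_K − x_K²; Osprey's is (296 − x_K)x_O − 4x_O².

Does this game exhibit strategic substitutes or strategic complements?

Expanding Kestrel's payoff: 273x_K − x_Ox_K − x_K².
∂π/∂x_K = 273 − x_O − 2x_K = 0, so x_K = 136.5 − 0.5x_O.
The best-response slope dx_K/dx_O = −0.5 < 0: the reaction function is downward-sloping, so the choices are strategic substitutes.

strategic substitutes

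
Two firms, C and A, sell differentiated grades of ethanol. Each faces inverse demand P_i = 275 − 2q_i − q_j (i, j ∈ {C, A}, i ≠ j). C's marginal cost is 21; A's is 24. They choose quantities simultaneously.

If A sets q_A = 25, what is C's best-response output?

57.25

Firm C's profit: π = q_C(275 − 2q_C − q_A) − 21q_C.
∂π/∂q_C = 254 − 4q_C − q_A = 0 ⇒ q_C = 63.5 − 0.25q_A.
At q_A = 25: q_C = 63.5 − 0.25·25 = 57.25.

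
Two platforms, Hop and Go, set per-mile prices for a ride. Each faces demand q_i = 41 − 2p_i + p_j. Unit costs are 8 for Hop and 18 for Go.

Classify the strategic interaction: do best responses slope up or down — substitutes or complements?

Hop's profit: π = (p_{Hop} − 8)(41 − 2p_{Hop} + p_{Go}).
∂π/∂p_{Hop} = 57 − 4p_{Hop} + p_{Go} = 0 ⇒ p_{Hop} = 14.25 + 0.25p_{Go}.
The best-response slope dp_{Hop}/dp_{Go} = 0.25 > 0: the reaction function is upward-sloping, so the choices are strategic complements.

strategic complements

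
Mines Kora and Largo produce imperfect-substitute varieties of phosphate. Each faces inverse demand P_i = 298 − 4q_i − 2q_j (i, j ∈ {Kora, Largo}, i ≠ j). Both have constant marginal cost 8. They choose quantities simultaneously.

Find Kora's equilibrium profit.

Mine Kora's profit: π = q_{Kora}(298 − 4q_{Kora} − 2q_{Largo}) − 8q_{Kora}.
∂π/∂q_{Kora} = 290 − 8q_{Kora} − 2q_{Largo} = 0 ⇒ q_{Kora} = 36.25 − 0.25q_{Largo}.
The game is symmetric, so in equilibrium q_{Largo} = q_{Kora}: the reaction function gives 1.25q_{Kora} = 36.25, hence q_{Kora} = 29.
P_{Kora} = 298 − 4·29 − 2·29 = 124.
Profit = (124 − 8)·29 = 3364.

3364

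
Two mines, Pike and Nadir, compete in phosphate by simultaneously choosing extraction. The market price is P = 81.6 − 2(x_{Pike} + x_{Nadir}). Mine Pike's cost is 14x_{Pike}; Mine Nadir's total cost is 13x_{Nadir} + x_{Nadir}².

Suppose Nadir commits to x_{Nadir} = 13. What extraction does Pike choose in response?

Mine Pike's profit: π = x_{Pike}(81.6 − 2(x_{Pike} + x_{Nadir})) − 14x_{Pike}.
∂π/∂x_{Pike} = 67.6 − 4x_{Pike} − 2x_{Nadir} = 0, so x_{Pike} = 16.9 − 0.5x_{Nadir}.
At x_{Nadir} = 13: x_{Pike} = 16.9 − 0.5·13 = 10.4.

10.4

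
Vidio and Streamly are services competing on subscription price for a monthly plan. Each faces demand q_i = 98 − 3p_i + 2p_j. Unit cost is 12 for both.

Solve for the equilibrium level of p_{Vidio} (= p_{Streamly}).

33.5

Vidio's profit: π = (p_{Vidio} − 12)(98 − 3p_{Vidio} + 2p_{Streamly}).
∂π/∂p_{Vidio} = 134 − 6p_{Vidio} + 2p_{Streamly} = 0 ⇒ p_{Vidio} = 67/3 + (1/3)p_{Streamly}.
By symmetry p_{Streamly} = p_{Vidio}; substituting into the reaction function, (2/3)p_{Vidio} = 67/3 and p_{Vidio} = 33.5.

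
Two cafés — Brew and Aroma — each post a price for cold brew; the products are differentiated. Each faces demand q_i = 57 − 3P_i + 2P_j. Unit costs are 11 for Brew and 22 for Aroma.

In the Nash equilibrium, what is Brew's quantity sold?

Brew's profit: π = (P_{Brew} − 11)(57 − 3P_{Brew} + 2P_{Aroma}).
∂π/∂P_{Brew} = 90 − 6P_{Brew} + 2P_{Aroma} = 0 ⇒ P_{Brew} = 15 + (1/3)P_{Aroma}.
Similarly P_{Aroma} = 20.5 + (1/3)P_{Brew}.
Plugging P_{Aroma} into Brew's best response: P_{Brew} = 15 + (1/3)(20.5 + (1/3)P_{Brew}) ⇒ (8/9)P_{Brew} = 131/6, so P_{Brew} = 24.5625.
Then P_{Aroma} = 20.5 + (1/3)·24.5625 = 28.6875.
q_{Brew} = 57 − 3·24.5625 + 2·28.6875 = 40.6875.

40.6875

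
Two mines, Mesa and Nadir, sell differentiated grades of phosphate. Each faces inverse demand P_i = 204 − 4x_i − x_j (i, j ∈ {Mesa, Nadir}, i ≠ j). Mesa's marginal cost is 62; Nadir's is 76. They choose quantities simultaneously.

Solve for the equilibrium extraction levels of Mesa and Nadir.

Mine Mesa's profit: π = x_{Mesa}(204 − 4x_{Mesa} − x_{Nadir}) − 62x_{Mesa}.
∂π/∂x_{Mesa} = 142 − 8x_{Mesa} − x_{Nadir} = 0 ⇒ x_{Mesa} = 17.75 − 0.125x_{Nadir}.
Similarly x_{Nadir} = 16 − 0.125x_{Mesa}.
Plugging x_{Nadir} into Mesa's best response: x_{Mesa} = 17.75 − 0.125(16 − 0.125x_{Mesa}) ⇒ (63/64)x_{Mesa} = 15.75, so x_{Mesa} = 16.
Then x_{Nadir} = 16 − 0.125·16 = 14.

16, 14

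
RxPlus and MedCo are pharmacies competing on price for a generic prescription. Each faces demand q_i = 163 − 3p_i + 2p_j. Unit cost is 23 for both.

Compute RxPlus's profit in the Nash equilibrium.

RxPlus's profit: π = (p_{RxPlus} − 23)(163 − 3p_{RxPlus} + 2p_{MedCo}).
∂π/∂p_{RxPlus} = 232 − 6p_{RxPlus} + 2p_{MedCo} = 0 ⇒ p_{RxPlus} = 116/3 + (1/3)p_{MedCo}.
The game is symmetric, so in equilibrium p_{MedCo} = p_{RxPlus}: the reaction function gives (2/3)p_{RxPlus} = 116/3, hence p_{RxPlus} = 58.
q_{RxPlus} = 163 − 3·58 + 2·58 = 105.
Profit = (58 − 23)·105 = 3675.

3675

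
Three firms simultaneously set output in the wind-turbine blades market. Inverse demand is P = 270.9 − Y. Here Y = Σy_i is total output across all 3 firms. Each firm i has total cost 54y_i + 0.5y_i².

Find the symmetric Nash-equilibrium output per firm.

A representative firm's profit is π_i = y_i(270.9 − Y) − 54y_i − 0.5y_i², with Y = y_i + Σ_{j≠i} y_j.
First-order condition: 216.9 − 3y_i − Σ_{j≠i} y_j = 0.
Imposing symmetry (y_j = y for all j) turns Σ_{j≠i} y_j into 2y, so 216.9 = 5y and y = 43.38.

43.38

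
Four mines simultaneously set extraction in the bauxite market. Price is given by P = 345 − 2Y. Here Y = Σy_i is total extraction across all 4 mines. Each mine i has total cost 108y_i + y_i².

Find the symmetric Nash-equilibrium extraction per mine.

19.75

A representative mine's profit is π_i = y_i(345 − 2Y) − 108y_i − y_i², with Y = y_i + Σ_{j≠i} y_j.
First-order condition: 237 − 6y_i − 2Σ_{j≠i} y_j = 0.
In a symmetric equilibrium every mine chooses the same y, so Σ_{j≠i} y_j = 3y. The condition becomes 237 − 12y = 0, giving y = 237/12 = 19.75.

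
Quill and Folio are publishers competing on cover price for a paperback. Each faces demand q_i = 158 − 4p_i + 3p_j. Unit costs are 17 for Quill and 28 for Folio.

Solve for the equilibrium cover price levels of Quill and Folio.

Quill's profit: π = (p_{Quill} − 17)(158 − 4p_{Quill} + 3p_{Folio}).
∂π/∂p_{Quill} = 226 − 8p_{Quill} + 3p_{Folio} = 0 ⇒ p_{Quill} = 28.25 + 0.375p_{Folio}.
Similarly p_{Folio} = 33.75 + 0.375p_{Quill}.
Substituting the second reaction function into the first: p_{Quill} = 28.25 + 0.375(33.75 + 0.375p_{Quill}), which gives (55/64)p_{Quill} = 1309/32 ⇒ p_{Quill} = 47.6.
Then p_{Folio} = 33.75 + 0.375·47.6 = 51.6.

47.6, 51.6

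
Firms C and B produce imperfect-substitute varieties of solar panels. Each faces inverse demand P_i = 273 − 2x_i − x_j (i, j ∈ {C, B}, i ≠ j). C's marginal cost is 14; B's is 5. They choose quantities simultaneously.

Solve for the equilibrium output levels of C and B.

51.2, 54.2

Firm C's profit: π = x_C(273 − 2x_C − x_B) − 14x_C.
∂π/∂x_C = 259 − 4x_C − x_B = 0 ⇒ x_C = 64.75 − 0.25x_B.
Similarly x_B = 67 − 0.25x_C.
Plugging x_B into C's best response: x_C = 64.75 − 0.25(67 − 0.25x_C) ⇒ 0.9375x_C = 48, so x_C = 51.2.
Then x_B = 67 − 0.25·51.2 = 54.2.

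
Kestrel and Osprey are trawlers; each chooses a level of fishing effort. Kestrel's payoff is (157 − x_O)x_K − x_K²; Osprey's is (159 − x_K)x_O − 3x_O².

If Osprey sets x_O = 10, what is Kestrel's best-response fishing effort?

Expanding Kestrel's payoff: 157x_K − x_Ox_K − x_K².
∂π/∂x_K = 157 − x_O − 2x_K = 0, so x_K = 78.5 − 0.5x_O.
At x_O = 10: x_K = 78.5 − 0.5·10 = 73.5.

73.5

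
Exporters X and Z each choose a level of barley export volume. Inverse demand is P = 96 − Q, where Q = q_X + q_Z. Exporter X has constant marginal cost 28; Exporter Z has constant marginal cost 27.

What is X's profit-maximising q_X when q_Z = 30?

Exporter X's profit: π = q_X(96 − (q_X + q_Z)) − 28q_X.
∂π/∂q_X = 68 − 2q_X − q_Z = 0, so q_X = 34 − 0.5q_Z.
At q_Z = 30: q_X = 34 − 0.5·30 = 19.

19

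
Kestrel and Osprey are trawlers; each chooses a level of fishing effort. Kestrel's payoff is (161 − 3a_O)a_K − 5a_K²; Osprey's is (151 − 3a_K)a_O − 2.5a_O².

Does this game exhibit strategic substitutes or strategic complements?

strategic substitutes

Expanding Kestrel's payoff: 161a_K − 3a_Oa_K − 5a_K².
∂π/∂a_K = 161 − 3a_O − 10a_K = 0, so a_K = 16.1 − 0.3a_O.
The best-response slope da_K/da_O = −0.3 < 0: the reaction function is downward-sloping, so the choices are strategic substitutes.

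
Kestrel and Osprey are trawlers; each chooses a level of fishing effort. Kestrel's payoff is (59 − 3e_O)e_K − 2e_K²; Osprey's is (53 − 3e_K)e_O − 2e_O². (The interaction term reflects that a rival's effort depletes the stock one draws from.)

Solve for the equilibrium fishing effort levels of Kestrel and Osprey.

Expanding Kestrel's payoff: 59e_K − 3e_Oe_K − 2e_K².
∂π/∂e_K = 59 − 3e_O − 4e_K = 0, so e_K = 14.75 − 0.75e_O.
Likewise for Osprey: e_O = 13.25 − 0.75e_K.
Solving the two reaction functions simultaneously: (1 − (−0.75)(−0.75))e_K = 14.75 − 0.75·13.25, so 0.4375e_K = 4.8125 and e_K = 11.
Then e_O = 13.25 − 0.75·11 = 5.

11, 5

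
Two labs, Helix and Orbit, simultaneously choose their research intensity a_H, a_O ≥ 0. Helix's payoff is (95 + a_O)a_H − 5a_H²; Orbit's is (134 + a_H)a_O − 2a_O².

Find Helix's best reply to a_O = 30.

12.5

Expanding Helix's payoff: 95a_H + a_Oa_H − 5a_H².
∂π/∂a_H = 95 + a_O − 10a_H = 0, so a_H = 9.5 + 0.1a_O.
At a_O = 30: a_H = 9.5 + 0.1·30 = 12.5.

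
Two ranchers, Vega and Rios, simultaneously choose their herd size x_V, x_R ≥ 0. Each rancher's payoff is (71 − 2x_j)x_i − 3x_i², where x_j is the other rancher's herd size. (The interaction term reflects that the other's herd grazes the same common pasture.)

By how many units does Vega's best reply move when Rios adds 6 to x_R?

Vega's payoff is (71 − 2x_R)x_V − 3x_V².
∂π/∂x_V = 71 − 2x_R − 6x_V = 0, so x_V = 71/6 − (1/3)x_R.
The reaction-function slope is −1/3, so a 6-unit rise in x_R moves x_V by −1/3 × 6 = −2. Vega's best response falls — the actions are strategic substitutes.

-2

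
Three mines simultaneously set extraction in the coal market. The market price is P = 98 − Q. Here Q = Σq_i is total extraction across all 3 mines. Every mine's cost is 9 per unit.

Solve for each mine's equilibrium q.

A representative mine's profit is π_i = q_i(98 − Q) − 9q_i, with Q = q_i + Σ_{j≠i} q_j.
First-order condition: 89 − 2q_i − Σ_{j≠i} q_j = 0.
In a symmetric equilibrium every mine chooses the same q, so Σ_{j≠i} q_j = 2q. The condition becomes 89 − 4q = 0, giving q = 89/4 = 22.25.

22.25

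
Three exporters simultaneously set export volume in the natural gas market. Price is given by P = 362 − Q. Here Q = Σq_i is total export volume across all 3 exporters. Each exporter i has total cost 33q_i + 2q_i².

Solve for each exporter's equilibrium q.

A representative exporter's profit is π_i = q_i(362 − Q) − 33q_i − 2q_i², with Q = q_i + Σ_{j≠i} q_j.
First-order condition: 329 − 6q_i − Σ_{j≠i} q_j = 0.
Imposing symmetry (q_j = q for all j) turns Σ_{j≠i} q_j into 2q, so 329 = 8q and q = 41.125.

41.125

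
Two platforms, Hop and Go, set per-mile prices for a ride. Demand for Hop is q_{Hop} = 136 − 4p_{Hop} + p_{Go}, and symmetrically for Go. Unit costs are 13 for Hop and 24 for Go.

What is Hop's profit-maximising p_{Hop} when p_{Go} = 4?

24

Hop's profit: π = (p_{Hop} − 13)(136 − 4p_{Hop} + p_{Go}).
∂π/∂p_{Hop} = 188 − 8p_{Hop} + p_{Go} = 0 ⇒ p_{Hop} = 23.5 + 0.125p_{Go}.
At p_{Go} = 4: p_{Hop} = 23.5 + 0.125·4 = 24.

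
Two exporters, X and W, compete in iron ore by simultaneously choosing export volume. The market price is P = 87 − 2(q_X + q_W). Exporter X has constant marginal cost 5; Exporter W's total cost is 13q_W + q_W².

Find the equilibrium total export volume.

23.8

Exporter X's profit: π = q_X(87 − 2(q_X + q_W)) − 5q_X.
∂π/∂q_X = 82 − 4q_X − 2q_W = 0, so q_X = 20.5 − 0.5q_W.
For W: ∂π/∂q_W = 74 − 6q_W − 2q_X = 0 ⇒ q_W = 37/3 − (1/3)q_X.
Plugging q_W into X's best response: q_X = 20.5 − 0.5(37/3 − (1/3)q_X) ⇒ (5/6)q_X = 43/3, so q_X = 17.2.
Then q_W = 37/3 − (1/3)·17.2 = 6.6.
Total export volume: 17.2 + 6.6 = 23.8.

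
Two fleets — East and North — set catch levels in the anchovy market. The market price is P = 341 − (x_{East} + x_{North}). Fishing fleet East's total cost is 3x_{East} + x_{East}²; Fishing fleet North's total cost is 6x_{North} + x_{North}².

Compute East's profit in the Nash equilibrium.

9193.68

Fishing fleet East's profit: π = x_{East}(341 − (x_{East} + x_{North})) − 3x_{East} − x_{East}².
∂π/∂x_{East} = 338 − 4x_{East} − x_{North} = 0, so x_{East} = 84.5 − 0.25x_{North}.
By the same steps for North: x_{North} = 83.75 − 0.25x_{East}.
Solving the two reaction functions simultaneously: (1 − (−0.25)(−0.25))x_{East} = 84.5 − 0.25·83.75, so 0.9375x_{East} = 63.5625 and x_{East} = 67.8.
Then x_{North} = 83.75 − 0.25·67.8 = 66.8.
Price P = 341 − 134.6 = 206.4.
East's profit: (206.4 − 3)·67.8 − (67.8)² = 9193.68.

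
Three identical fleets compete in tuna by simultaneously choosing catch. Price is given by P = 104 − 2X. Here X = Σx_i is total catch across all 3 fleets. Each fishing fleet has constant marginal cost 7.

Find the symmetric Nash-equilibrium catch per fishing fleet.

A representative fishing fleet's profit is π_i = x_i(104 − 2X) − 7x_i, with X = x_i + Σ_{j≠i} x_j.
First-order condition: 97 − 4x_i − 2Σ_{j≠i} x_j = 0.
Imposing symmetry (x_j = x for all j) turns Σ_{j≠i} x_j into 2x, so 97 = 8x and x = 12.125.

12.125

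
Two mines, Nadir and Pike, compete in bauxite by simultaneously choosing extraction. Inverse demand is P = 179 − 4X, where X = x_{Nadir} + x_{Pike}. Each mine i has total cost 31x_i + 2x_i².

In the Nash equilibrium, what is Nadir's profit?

513.375

Mine Nadir's profit: π = x_{Nadir}(179 − 4(x_{Nadir} + x_{Pike})) − 31x_{Nadir} − 2x_{Nadir}².
∂π/∂x_{Nadir} = 148 − 12x_{Nadir} − 4x_{Pike} = 0, so x_{Nadir} = 37/3 − (1/3)x_{Pike}.
The game is symmetric, so in equilibrium x_{Pike} = x_{Nadir}: the reaction function gives (4/3)x_{Nadir} = 37/3, hence x_{Nadir} = 9.25.
Price P = 179 − 4·18.5 = 105.
Nadir's profit: (105 − 31)·9.25 − 2(9.25)² = 513.375.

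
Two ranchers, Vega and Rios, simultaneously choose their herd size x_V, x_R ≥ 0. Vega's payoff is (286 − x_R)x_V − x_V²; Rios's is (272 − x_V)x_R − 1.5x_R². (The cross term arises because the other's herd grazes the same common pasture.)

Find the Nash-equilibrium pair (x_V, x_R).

117.2, 51.6

Expanding Vega's payoff: 286x_V − x_Rx_V − x_V².
∂π/∂x_V = 286 − x_R − 2x_V = 0, so x_V = 143 − 0.5x_R.
Likewise for Rios: x_R = 272/3 − (1/3)x_V.
Plugging x_R into Vega's best response: x_V = 143 − 0.5(272/3 − (1/3)x_V) ⇒ (5/6)x_V = 293/3, so x_V = 117.2.
Then x_R = 272/3 − (1/3)·117.2 = 51.6.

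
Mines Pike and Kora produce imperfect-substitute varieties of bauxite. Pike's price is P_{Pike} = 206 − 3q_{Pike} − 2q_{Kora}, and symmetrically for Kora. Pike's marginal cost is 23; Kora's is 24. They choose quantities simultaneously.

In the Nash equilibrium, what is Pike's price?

91.8125

Mine Pike's profit: π = q_{Pike}(206 − 3q_{Pike} − 2q_{Kora}) − 23q_{Pike}.
∂π/∂q_{Pike} = 183 − 6q_{Pike} − 2q_{Kora} = 0 ⇒ q_{Pike} = 30.5 − (1/3)q_{Kora}.
Similarly q_{Kora} = 91/3 − (1/3)q_{Pike}.
Solving the two reaction functions simultaneously: (1 − (−1/3)(−1/3))q_{Pike} = 30.5 − (1/3)·(91/3), so (8/9)q_{Pike} = 367/18 and q_{Pike} = 22.9375.
Then q_{Kora} = 91/3 − (1/3)·22.9375 = 22.6875.
P_{Pike} = 206 − 3·22.9375 − 2·22.6875 = 91.8125.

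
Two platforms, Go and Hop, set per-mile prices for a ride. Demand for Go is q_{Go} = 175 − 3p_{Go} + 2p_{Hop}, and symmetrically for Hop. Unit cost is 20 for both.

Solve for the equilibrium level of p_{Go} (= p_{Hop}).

58.75

Go's profit: π = (p_{Go} − 20)(175 − 3p_{Go} + 2p_{Hop}).
∂π/∂p_{Go} = 235 − 6p_{Go} + 2p_{Hop} = 0 ⇒ p_{Go} = 235/6 + (1/3)p_{Hop}.
The game is symmetric, so in equilibrium p_{Hop} = p_{Go}: the reaction function gives (2/3)p_{Go} = 235/6, hence p_{Go} = 58.75.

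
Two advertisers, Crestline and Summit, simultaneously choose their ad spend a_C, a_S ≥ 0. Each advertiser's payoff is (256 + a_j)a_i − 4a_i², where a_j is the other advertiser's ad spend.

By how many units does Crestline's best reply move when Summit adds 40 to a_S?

Crestline's payoff is (256 + a_S)a_C − 4a_C².
∂π/∂a_C = 256 + a_S − 8a_C = 0, so a_C = 32 + 0.125a_S.
The reaction-function slope is 0.125, so a 40-unit rise in a_S moves a_C by 0.125 × 40 = 5. Crestline's best response rises — the actions are strategic complements.

5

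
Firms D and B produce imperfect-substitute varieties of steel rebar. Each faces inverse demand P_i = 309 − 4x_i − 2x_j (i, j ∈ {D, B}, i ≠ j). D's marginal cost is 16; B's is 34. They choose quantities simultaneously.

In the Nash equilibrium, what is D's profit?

Firm D's profit: π = x_D(309 − 4x_D − 2x_B) − 16x_D.
∂π/∂x_D = 293 − 8x_D − 2x_B = 0 ⇒ x_D = 36.625 − 0.25x_B.
Similarly x_B = 34.375 − 0.25x_D.
Solving the two reaction functions simultaneously: (1 − (−0.25)(−0.25))x_D = 36.625 − 0.25·34.375, so 0.9375x_D = 897/32 and x_D = 29.9.
Then x_B = 34.375 − 0.25·29.9 = 26.9.
P_D = 309 − 4·29.9 − 2·26.9 = 135.6.
Profit = (135.6 − 16)·29.9 = 3576.04.

3576.04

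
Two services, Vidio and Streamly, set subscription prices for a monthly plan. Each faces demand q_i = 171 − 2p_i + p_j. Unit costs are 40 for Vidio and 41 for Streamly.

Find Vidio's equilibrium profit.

3836.88

Vidio's profit: π = (p_{Vidio} − 40)(171 − 2p_{Vidio} + p_{Streamly}).
∂π/∂p_{Vidio} = 251 − 4p_{Vidio} + p_{Streamly} = 0 ⇒ p_{Vidio} = 62.75 + 0.25p_{Streamly}.
Similarly p_{Streamly} = 63.25 + 0.25p_{Vidio}.
Substituting the second reaction function into the first: p_{Vidio} = 62.75 + 0.25(63.25 + 0.25p_{Vidio}), which gives 0.9375p_{Vidio} = 78.5625 ⇒ p_{Vidio} = 83.8.
Then p_{Streamly} = 63.25 + 0.25·83.8 = 84.2.
q_{Vidio} = 171 − 2·83.8 + 84.2 = 87.6.
Profit = (83.8 − 40)·87.6 = 3836.88.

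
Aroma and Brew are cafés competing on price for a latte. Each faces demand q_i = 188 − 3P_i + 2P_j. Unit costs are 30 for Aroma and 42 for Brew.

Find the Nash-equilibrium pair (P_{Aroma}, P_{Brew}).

Aroma's profit: π = (P_{Aroma} − 30)(188 − 3P_{Aroma} + 2P_{Brew}).
∂π/∂P_{Aroma} = 278 − 6P_{Aroma} + 2P_{Brew} = 0 ⇒ P_{Aroma} = 139/3 + (1/3)P_{Brew}.
Similarly P_{Brew} = 157/3 + (1/3)P_{Aroma}.
Solving the two reaction functions simultaneously: (1 − (1/3)(1/3))P_{Aroma} = 139/3 + (1/3)·(157/3), so (8/9)P_{Aroma} = 574/9 and P_{Aroma} = 71.75.
Then P_{Brew} = 157/3 + (1/3)·71.75 = 76.25.

71.75, 76.25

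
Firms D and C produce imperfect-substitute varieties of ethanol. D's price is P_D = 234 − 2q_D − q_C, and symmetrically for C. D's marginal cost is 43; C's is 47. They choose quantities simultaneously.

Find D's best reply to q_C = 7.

Firm D's profit: π = q_D(234 − 2q_D − q_C) − 43q_D.
∂π/∂q_D = 191 − 4q_D − q_C = 0 ⇒ q_D = 47.75 − 0.25q_C.
At q_C = 7: q_D = 47.75 − 0.25·7 = 46.

46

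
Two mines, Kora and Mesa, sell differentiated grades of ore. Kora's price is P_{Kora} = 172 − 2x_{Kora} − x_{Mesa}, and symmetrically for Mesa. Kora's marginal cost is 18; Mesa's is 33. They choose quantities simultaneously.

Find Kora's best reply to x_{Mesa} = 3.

Mine Kora's profit: π = x_{Kora}(172 − 2x_{Kora} − x_{Mesa}) − 18x_{Kora}.
∂π/∂x_{Kora} = 154 − 4x_{Kora} − x_{Mesa} = 0 ⇒ x_{Kora} = 38.5 − 0.25x_{Mesa}.
At x_{Mesa} = 3: x_{Kora} = 38.5 − 0.25·3 = 37.75.

37.75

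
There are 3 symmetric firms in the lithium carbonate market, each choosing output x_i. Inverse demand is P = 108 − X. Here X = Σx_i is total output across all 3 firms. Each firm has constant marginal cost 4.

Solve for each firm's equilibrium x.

A representative firm's profit is π_i = x_i(108 − X) − 4x_i, with X = x_i + Σ_{j≠i} x_j.
First-order condition: 104 − 2x_i − Σ_{j≠i} x_j = 0.
Imposing symmetry (x_j = x for all j) turns Σ_{j≠i} x_j into 2x, so 104 = 4x and x = 26.

26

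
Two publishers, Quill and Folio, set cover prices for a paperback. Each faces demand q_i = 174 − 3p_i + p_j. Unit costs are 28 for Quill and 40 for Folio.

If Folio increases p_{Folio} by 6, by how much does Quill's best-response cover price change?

Quill's profit: π = (p_{Quill} − 28)(174 − 3p_{Quill} + p_{Folio}).
∂π/∂p_{Quill} = 258 − 6p_{Quill} + p_{Folio} = 0 ⇒ p_{Quill} = 43 + (1/6)p_{Folio}.
The reaction-function slope is 1/6, so a 6-unit rise in p_{Folio} moves p_{Quill} by 1/6 × 6 = 1. Quill's best response rises — the actions are strategic complements.

1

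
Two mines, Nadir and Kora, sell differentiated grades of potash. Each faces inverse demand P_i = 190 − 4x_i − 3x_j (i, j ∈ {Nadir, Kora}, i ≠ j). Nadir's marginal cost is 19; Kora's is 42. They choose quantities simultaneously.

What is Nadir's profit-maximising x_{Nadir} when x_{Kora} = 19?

Mine Nadir's profit: π = x_{Nadir}(190 − 4x_{Nadir} − 3x_{Kora}) − 19x_{Nadir}.
∂π/∂x_{Nadir} = 171 − 8x_{Nadir} − 3x_{Kora} = 0 ⇒ x_{Nadir} = 21.375 − 0.375x_{Kora}.
At x_{Kora} = 19: x_{Nadir} = 21.375 − 0.375·19 = 14.25.

14.25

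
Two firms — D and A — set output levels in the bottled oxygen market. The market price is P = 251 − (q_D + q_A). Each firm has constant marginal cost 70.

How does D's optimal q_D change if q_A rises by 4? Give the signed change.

-2

Firm D's profit: π = q_D(251 − (q_D + q_A)) − 70q_D.
∂π/∂q_D = 181 − 2q_D − q_A = 0, so q_D = 90.5 − 0.5q_A.
The reaction-function slope is −0.5, so a 4-unit rise in q_A moves q_D by −0.5 × 4 = −2. D's best response falls — the actions are strategic substitutes.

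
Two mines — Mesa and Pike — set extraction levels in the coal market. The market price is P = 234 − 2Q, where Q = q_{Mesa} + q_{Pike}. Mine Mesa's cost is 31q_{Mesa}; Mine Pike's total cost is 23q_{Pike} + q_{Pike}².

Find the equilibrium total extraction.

61.7

Mine Mesa's profit: π = q_{Mesa}(234 − 2(q_{Mesa} + q_{Pike})) − 31q_{Mesa}.
∂π/∂q_{Mesa} = 203 − 4q_{Mesa} − 2q_{Pike} = 0, so q_{Mesa} = 50.75 − 0.5q_{Pike}.
For Pike: ∂π/∂q_{Pike} = 211 − 6q_{Pike} − 2q_{Mesa} = 0 ⇒ q_{Pike} = 211/6 − (1/3)q_{Mesa}.
Plugging q_{Pike} into Mesa's best response: q_{Mesa} = 50.75 − 0.5(211/6 − (1/3)q_{Mesa}) ⇒ (5/6)q_{Mesa} = 199/6, so q_{Mesa} = 39.8.
Then q_{Pike} = 211/6 − (1/3)·39.8 = 21.9.
Total extraction: 39.8 + 21.9 = 61.7.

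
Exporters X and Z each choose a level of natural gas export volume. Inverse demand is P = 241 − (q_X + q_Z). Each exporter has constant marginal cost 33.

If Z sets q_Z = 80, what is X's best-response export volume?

Exporter X's profit: π = q_X(241 − (q_X + q_Z)) − 33q_X.
∂π/∂q_X = 208 − 2q_X − q_Z = 0, so q_X = 104 − 0.5q_Z.
At q_Z = 80: q_X = 104 − 0.5·80 = 64.

64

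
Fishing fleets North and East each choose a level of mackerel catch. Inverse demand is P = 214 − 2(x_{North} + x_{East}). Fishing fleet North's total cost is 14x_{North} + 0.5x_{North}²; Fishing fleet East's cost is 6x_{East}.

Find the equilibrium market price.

Fishing fleet North's profit: π = x_{North}(214 − 2(x_{North} + x_{East})) − 14x_{North} − 0.5x_{North}².
∂π/∂x_{North} = 200 − 5x_{North} − 2x_{East} = 0, so x_{North} = 40 − 0.4x_{East}.
For East: ∂π/∂x_{East} = 208 − 4x_{East} − 2x_{North} = 0 ⇒ x_{East} = 52 − 0.5x_{North}.
Solving the two reaction functions simultaneously: (1 − (−0.4)(−0.5))x_{North} = 40 − 0.4·52, so 0.8x_{North} = 19.2 and x_{North} = 24.
Then x_{East} = 52 − 0.5·24 = 40.
Equilibrium price: P = 214 − 2·64 = 86.

86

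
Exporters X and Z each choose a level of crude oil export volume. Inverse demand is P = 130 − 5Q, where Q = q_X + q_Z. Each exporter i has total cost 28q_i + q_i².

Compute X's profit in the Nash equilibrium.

216

Exporter X's profit: π = q_X(130 − 5(q_X + q_Z)) − 28q_X − q_X².
∂π/∂q_X = 102 − 12q_X − 5q_Z = 0, so q_X = 8.5 − (5/12)q_Z.
Setting q_X = q_Z in the reaction function: q_X = 8.5 − (5/12)q_X, so q_X = 8.5 / (17/12) = 6.
Price P = 130 − 5·12 = 70.
X's profit: (70 − 28)·6 − (6)² = 216.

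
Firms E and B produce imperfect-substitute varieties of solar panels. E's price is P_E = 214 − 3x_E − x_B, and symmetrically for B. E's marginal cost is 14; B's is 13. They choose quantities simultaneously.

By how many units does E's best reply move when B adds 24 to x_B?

Firm E's profit: π = x_E(214 − 3x_E − x_B) − 14x_E.
∂π/∂x_E = 200 − 6x_E − x_B = 0 ⇒ x_E = 100/3 − (1/6)x_B.
The reaction-function slope is −1/6, so a 24-unit rise in x_B moves x_E by −1/6 × 24 = −4. E's best response falls — the actions are strategic substitutes.

-4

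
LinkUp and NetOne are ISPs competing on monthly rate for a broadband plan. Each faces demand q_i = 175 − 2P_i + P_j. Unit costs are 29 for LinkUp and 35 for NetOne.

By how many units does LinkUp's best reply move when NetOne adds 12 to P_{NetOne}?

LinkUp's profit: π = (P_{LinkUp} − 29)(175 − 2P_{LinkUp} + P_{NetOne}).
∂π/∂P_{LinkUp} = 233 − 4P_{LinkUp} + P_{NetOne} = 0 ⇒ P_{LinkUp} = 58.25 + 0.25P_{NetOne}.
The reaction-function slope is 0.25, so a 12-unit rise in P_{NetOne} moves P_{LinkUp} by 0.25 × 12 = 3. LinkUp's best response rises — the actions are strategic complements.

3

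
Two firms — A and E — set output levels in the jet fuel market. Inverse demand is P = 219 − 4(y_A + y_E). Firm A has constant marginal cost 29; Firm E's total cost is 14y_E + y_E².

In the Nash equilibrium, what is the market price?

Firm A's profit: π = y_A(219 − 4(y_A + y_E)) − 29y_A.
∂π/∂y_A = 190 − 8y_A − 4y_E = 0, so y_A = 23.75 − 0.5y_E.
For E: ∂π/∂y_E = 205 − 10y_E − 4y_A = 0 ⇒ y_E = 20.5 − 0.4y_A.
Solving the two reaction functions simultaneously: (1 − (−0.5)(−0.4))y_A = 23.75 − 0.5·20.5, so 0.8y_A = 13.5 and y_A = 16.875.
Then y_E = 20.5 − 0.4·16.875 = 13.75.
Equilibrium price: P = 219 − 4·30.625 = 96.5.

96.5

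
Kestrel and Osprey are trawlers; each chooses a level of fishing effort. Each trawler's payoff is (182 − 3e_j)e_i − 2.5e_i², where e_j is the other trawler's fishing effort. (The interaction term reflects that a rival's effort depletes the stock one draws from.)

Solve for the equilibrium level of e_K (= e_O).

22.75

Kestrel's payoff is (182 − 3e_O)e_K − 2.5e_K².
∂π/∂e_K = 182 − 3e_O − 5e_K = 0, so e_K = 36.4 − 0.6e_O.
The game is symmetric, so in equilibrium e_O = e_K: the reaction function gives 1.6e_K = 36.4, hence e_K = 22.75.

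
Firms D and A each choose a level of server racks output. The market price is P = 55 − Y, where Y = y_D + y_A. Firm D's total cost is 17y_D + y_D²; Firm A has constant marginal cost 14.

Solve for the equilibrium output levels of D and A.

5, 18

Firm D's profit: π = y_D(55 − (y_D + y_A)) − 17y_D − y_D².
∂π/∂y_D = 38 − 4y_D − y_A = 0, so y_D = 9.5 − 0.25y_A.
For A: ∂π/∂y_A = 41 − 2y_A − y_D = 0 ⇒ y_A = 20.5 − 0.5y_D.
Solving the two reaction functions simultaneously: (1 − (−0.25)(−0.5))y_D = 9.5 − 0.25·20.5, so 0.875y_D = 4.375 and y_D = 5.
Then y_A = 20.5 − 0.5·5 = 18.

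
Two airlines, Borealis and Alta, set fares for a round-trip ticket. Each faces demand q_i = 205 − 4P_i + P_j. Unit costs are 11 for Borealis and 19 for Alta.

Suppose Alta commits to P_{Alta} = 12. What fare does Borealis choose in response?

Borealis's profit: π = (P_{Borealis} − 11)(205 − 4P_{Borealis} + P_{Alta}).
∂π/∂P_{Borealis} = 249 − 8P_{Borealis} + P_{Alta} = 0 ⇒ P_{Borealis} = 31.125 + 0.125P_{Alta}.
At P_{Alta} = 12: P_{Borealis} = 31.125 + 0.125·12 = 32.625.

32.625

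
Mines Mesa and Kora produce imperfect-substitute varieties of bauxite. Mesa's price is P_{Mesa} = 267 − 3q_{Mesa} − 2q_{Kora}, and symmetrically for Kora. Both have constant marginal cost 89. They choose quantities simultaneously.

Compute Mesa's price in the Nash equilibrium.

155.75

Mine Mesa's profit: π = q_{Mesa}(267 − 3q_{Mesa} − 2q_{Kora}) − 89q_{Mesa}.
∂π/∂q_{Mesa} = 178 − 6q_{Mesa} − 2q_{Kora} = 0 ⇒ q_{Mesa} = 89/3 − (1/3)q_{Kora}.
Setting q_{Mesa} = q_{Kora} in the reaction function: q_{Mesa} = 89/3 − (1/3)q_{Mesa}, so q_{Mesa} = (89/3) / (4/3) = 22.25.
P_{Mesa} = 267 − 3·22.25 − 2·22.25 = 155.75.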